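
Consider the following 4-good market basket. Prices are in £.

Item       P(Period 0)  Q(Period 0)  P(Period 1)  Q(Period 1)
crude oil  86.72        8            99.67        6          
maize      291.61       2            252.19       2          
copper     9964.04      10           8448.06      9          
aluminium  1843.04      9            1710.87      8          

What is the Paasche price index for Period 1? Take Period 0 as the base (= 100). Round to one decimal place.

Paasche price index uses current-period quantities as weights.
ΣP(Period 1)·Q(Period 1) = 99.67×6 + 252.19×2 + 8448.06×9 + 1710.87×8 = 598.02 + 504.38 + 76032.54 + 13686.96 = 90821.9
ΣP(Period 0)·Q(Period 1) = 86.72×6 + 291.61×2 + 9964.04×9 + 1843.04×8 = 520.32 + 583.22 + 89676.36 + 14744.32 = 105524.22
Index = 90821.9 / 105524.22 × 100 = 86.0674

86.1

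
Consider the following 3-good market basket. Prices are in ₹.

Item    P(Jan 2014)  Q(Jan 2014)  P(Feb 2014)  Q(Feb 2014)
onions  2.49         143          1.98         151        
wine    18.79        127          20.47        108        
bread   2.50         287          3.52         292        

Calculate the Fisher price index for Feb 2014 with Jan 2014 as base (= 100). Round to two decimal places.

Laspeyres component (base-period weights):
ΣP(Feb 2014)Q(Jan 2014) = 1.98×143 + 20.47×127 + 3.52×287 = 283.14 + 2599.69 + 1010.24 = 3893.07
ΣP(Jan 2014)Q(Jan 2014) = 2.49×143 + 18.79×127 + 2.50×287 = 356.07 + 2386.33 + 717.5 = 3459.9
L = 3893.07 / 3459.9 × 100 = 112.5197
Paasche component (current-period weights):
ΣP(Feb 2014)Q(Feb 2014) = 1.98×151 + 20.47×108 + 3.52×292 = 298.98 + 2210.76 + 1027.84 = 3537.58
ΣP(Jan 2014)Q(Feb 2014) = 2.49×151 + 18.79×108 + 2.50×292 = 375.99 + 2029.32 + 730 = 3135.31
P = 3537.58 / 3135.31 × 100 = 112.8303
Fisher = √(L × P) = √(112.5197 × 112.8303) = 112.6749

112.67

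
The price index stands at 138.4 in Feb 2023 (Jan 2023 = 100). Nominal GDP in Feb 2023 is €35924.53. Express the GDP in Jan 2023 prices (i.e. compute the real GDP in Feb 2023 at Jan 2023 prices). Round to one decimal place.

Real = Nominal ÷ (Index/100) = 35924.53 ÷ (138.4/100)
     = 35924.53 ÷ 1.384 = 25957.0303

25957.0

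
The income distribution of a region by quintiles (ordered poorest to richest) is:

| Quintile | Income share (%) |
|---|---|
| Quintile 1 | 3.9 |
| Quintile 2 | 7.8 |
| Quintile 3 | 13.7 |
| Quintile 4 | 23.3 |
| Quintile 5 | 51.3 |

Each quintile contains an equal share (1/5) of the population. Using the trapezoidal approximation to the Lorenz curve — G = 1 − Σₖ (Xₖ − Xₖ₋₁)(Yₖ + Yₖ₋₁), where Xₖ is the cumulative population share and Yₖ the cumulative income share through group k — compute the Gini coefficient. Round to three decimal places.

0.441

Cumulative income shares Yₖ: 0.0390, 0.1170, 0.2540, 0.4870, 1.0000
Σ (Xₖ−Xₖ₋₁)(Yₖ+Yₖ₋₁) = (1/5)(0.0390+0.0000) + (1/5)(0.1170+0.0390) + (1/5)(0.2540+0.1170) + (1/5)(0.4870+0.2540) + (1/5)(1.0000+0.4870)
  = 0.0078 + 0.0312 + 0.0742 + 0.1482 + 0.2974 = 0.5588
G = 1 − 0.5588 = 0.4412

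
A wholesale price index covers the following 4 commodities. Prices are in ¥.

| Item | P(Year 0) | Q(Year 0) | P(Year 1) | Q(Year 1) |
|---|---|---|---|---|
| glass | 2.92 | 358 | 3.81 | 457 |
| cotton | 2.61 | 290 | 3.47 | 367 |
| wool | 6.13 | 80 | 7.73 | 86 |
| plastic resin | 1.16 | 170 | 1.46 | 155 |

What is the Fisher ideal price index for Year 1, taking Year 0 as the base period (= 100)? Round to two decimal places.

Laspeyres component (base-period weights):
ΣP(Year 1)Q(Year 0) = 3.81×358 + 3.47×290 + 7.73×80 + 1.46×170 = 1363.98 + 1006.3 + 618.4 + 248.2 = 3236.88
ΣP(Year 0)Q(Year 0) = 2.92×358 + 2.61×290 + 6.13×80 + 1.16×170 = 1045.36 + 756.9 + 490.4 + 197.2 = 2489.86
L = 3236.88 / 2489.86 × 100 = 130.0025
Paasche component (current-period weights):
ΣP(Year 1)Q(Year 1) = 3.81×457 + 3.47×367 + 7.73×86 + 1.46×155 = 1741.17 + 1273.49 + 664.78 + 226.3 = 3905.74
ΣP(Year 0)Q(Year 1) = 2.92×457 + 2.61×367 + 6.13×86 + 1.16×155 = 1334.44 + 957.87 + 527.18 + 179.8 = 2999.29
P = 3905.74 / 2999.29 × 100 = 130.2222
Fisher = √(L × P) = √(130.0025 × 130.2222) = 130.1123

130.11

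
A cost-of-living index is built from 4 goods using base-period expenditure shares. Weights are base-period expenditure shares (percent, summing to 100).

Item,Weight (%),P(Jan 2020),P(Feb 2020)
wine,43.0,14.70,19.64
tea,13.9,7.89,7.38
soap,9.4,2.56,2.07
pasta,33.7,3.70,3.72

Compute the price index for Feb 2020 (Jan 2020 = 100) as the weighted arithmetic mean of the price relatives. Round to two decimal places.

wine: 43.0 × (19.64/14.70) = 43.0 × 1.336054 = 57.4503
tea: 13.9 × (7.38/7.89) = 13.9 × 0.935361 = 13.0015
soap: 9.4 × (2.07/2.56) = 9.4 × 0.808594 = 7.6008
pasta: 33.7 × (3.72/3.70) = 33.7 × 1.005405 = 33.8822
Index = Σ wᵢ·(p₁ᵢ/p₀ᵢ) = 57.4503 + 13.0015 + 7.6008 + 33.8822 = 111.9348

111.93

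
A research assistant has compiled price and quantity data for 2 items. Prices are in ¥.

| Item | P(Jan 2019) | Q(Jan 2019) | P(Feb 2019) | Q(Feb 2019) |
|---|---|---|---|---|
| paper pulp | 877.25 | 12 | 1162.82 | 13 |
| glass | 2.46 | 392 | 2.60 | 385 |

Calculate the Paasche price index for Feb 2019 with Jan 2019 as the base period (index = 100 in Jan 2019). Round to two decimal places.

Paasche price index uses current-period quantities as weights.
ΣP(Feb 2019)·Q(Feb 2019) = 1162.82×13 + 2.60×385 = 15116.66 + 1001 = 16117.66
ΣP(Jan 2019)·Q(Feb 2019) = 877.25×13 + 2.46×385 = 11404.25 + 947.1 = 12351.35
Index = 16117.66 / 12351.35 × 100 = 130.4931

130.49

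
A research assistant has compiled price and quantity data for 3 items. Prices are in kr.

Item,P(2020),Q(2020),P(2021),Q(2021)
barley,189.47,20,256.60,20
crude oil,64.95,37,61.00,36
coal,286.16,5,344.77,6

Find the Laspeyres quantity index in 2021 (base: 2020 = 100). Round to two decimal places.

102.90

Laspeyres quantity index uses base-period prices as weights.
ΣP(2020)·Q(2021) = 189.47×20 + 64.95×36 + 286.16×6 = 3789.4 + 2338.2 + 1716.96 = 7844.56
ΣP(2020)·Q(2020) = 189.47×20 + 64.95×37 + 286.16×5 = 3789.4 + 2403.15 + 1430.8 = 7623.35
Index = 7844.56 / 7623.35 × 100 = 102.9017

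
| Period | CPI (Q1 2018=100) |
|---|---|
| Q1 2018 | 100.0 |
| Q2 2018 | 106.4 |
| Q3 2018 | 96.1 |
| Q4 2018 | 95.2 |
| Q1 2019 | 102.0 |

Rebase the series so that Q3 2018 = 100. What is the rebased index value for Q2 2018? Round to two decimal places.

Rebased(Q2 2018) = 106.4 / 96.1 × 100 = 110.7180

110.72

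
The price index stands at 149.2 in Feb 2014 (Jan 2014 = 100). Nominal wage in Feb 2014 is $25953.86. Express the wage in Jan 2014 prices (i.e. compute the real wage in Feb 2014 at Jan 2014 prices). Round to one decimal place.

Real = Nominal ÷ (Index/100) = 25953.86 ÷ (149.2/100)
     = 25953.86 ÷ 1.492 = 17395.3485

17395.3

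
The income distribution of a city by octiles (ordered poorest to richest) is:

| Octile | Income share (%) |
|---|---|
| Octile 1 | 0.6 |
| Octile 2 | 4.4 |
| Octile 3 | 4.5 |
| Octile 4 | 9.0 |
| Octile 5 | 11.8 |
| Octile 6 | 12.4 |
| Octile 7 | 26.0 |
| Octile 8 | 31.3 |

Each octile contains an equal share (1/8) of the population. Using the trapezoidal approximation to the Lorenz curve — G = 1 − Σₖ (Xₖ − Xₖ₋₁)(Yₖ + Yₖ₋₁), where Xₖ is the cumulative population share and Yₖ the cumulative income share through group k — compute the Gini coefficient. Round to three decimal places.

Cumulative income shares Yₖ: 0.0060, 0.0500, 0.0950, 0.1850, 0.3030, 0.4270, 0.6870, 1.0000
Σ (Xₖ−Xₖ₋₁)(Yₖ+Yₖ₋₁) = (1/8)(0.0060+0.0000) + (1/8)(0.0500+0.0060) + (1/8)(0.0950+0.0500) + (1/8)(0.1850+0.0950) + (1/8)(0.3030+0.1850) + (1/8)(0.4270+0.3030) + (1/8)(0.6870+0.4270) + (1/8)(1.0000+0.6870)
  = 0.0008 + 0.0070 + 0.0181 + 0.0350 + 0.0610 + 0.0912 + 0.1393 + 0.2109 = 0.5633
G = 1 − 0.5633 = 0.4367

0.437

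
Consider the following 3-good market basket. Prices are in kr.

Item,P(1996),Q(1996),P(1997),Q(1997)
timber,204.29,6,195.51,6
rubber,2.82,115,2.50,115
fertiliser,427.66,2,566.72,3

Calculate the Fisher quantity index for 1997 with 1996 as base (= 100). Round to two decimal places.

119.80

Laspeyres component (base-period weights):
ΣP(1996)Q(1997) = 204.29×6 + 2.82×115 + 427.66×3 = 1225.74 + 324.3 + 1282.98 = 2833.02
ΣP(1996)Q(1996) = 204.29×6 + 2.82×115 + 427.66×2 = 1225.74 + 324.3 + 855.32 = 2405.36
L = 2833.02 / 2405.36 × 100 = 117.7795
Paasche component (current-period weights):
ΣP(1997)Q(1997) = 195.51×6 + 2.50×115 + 566.72×3 = 1173.06 + 287.5 + 1700.16 = 3160.72
ΣP(1997)Q(1996) = 195.51×6 + 2.50×115 + 566.72×2 = 1173.06 + 287.5 + 1133.44 = 2594
P = 3160.72 / 2594 × 100 = 121.8473
Fisher = √(L × P) = √(117.7795 × 121.8473) = 119.7961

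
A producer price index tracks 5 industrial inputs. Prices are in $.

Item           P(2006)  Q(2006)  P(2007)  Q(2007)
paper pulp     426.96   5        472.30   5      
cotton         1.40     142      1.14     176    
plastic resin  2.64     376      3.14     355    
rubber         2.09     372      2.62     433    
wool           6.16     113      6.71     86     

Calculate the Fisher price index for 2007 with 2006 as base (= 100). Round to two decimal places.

Laspeyres component (base-period weights):
ΣP(2007)Q(2006) = 472.30×5 + 1.14×142 + 3.14×376 + 2.62×372 + 6.71×113 = 2361.5 + 161.88 + 1180.64 + 974.64 + 758.23 = 5436.89
ΣP(2006)Q(2006) = 426.96×5 + 1.40×142 + 2.64×376 + 2.09×372 + 6.16×113 = 2134.8 + 198.8 + 992.64 + 777.48 + 696.08 = 4799.8
L = 5436.89 / 4799.8 × 100 = 113.2733
Paasche component (current-period weights):
ΣP(2007)Q(2007) = 472.30×5 + 1.14×176 + 3.14×355 + 2.62×433 + 6.71×86 = 2361.5 + 200.64 + 1114.7 + 1134.46 + 577.06 = 5388.36
ΣP(2006)Q(2007) = 426.96×5 + 1.40×176 + 2.64×355 + 2.09×433 + 6.16×86 = 2134.8 + 246.4 + 937.2 + 904.97 + 529.76 = 4753.13
P = 5388.36 / 4753.13 × 100 = 113.3645
Fisher = √(L × P) = √(113.2733 × 113.3645) = 113.3188

113.32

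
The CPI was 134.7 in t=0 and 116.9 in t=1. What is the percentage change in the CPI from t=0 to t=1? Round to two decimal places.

-13.21%

Change = (116.9 − 134.7) / 134.7 × 100
       = -17.8 / 134.7 × 100 = -13.2146%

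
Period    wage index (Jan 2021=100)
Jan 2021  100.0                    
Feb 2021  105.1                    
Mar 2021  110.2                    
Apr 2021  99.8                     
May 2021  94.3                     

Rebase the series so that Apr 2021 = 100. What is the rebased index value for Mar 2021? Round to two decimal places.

110.42

Rebased(Mar 2021) = 110.2 / 99.8 × 100 = 110.4208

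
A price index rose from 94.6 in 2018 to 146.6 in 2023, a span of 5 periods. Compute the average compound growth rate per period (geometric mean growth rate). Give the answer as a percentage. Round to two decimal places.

Growth factor = (146.6/94.6)^(1/5) = (1.549683)^(1/5) = 1.091562
Growth rate = 1.091562 − 1 = 0.091562 = 9.1562%

9.16%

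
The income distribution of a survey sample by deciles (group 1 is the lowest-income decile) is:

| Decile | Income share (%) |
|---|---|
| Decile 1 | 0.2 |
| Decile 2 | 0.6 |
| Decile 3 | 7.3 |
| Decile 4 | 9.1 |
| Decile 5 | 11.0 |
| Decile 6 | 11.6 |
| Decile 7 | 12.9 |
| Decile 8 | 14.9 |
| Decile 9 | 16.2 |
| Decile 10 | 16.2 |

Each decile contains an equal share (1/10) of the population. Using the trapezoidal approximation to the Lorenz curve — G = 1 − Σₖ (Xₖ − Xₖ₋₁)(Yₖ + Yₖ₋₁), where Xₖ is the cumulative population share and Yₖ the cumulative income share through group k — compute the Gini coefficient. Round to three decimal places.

Cumulative income shares Yₖ: 0.0020, 0.0080, 0.0810, 0.1720, 0.2820, 0.3980, 0.5270, 0.6760, 0.8380, 1.0000
Σ (Xₖ−Xₖ₋₁)(Yₖ+Yₖ₋₁) = (1/10)(0.0020+0.0000) + (1/10)(0.0080+0.0020) + (1/10)(0.0810+0.0080) + (1/10)(0.1720+0.0810) + (1/10)(0.2820+0.1720) + (1/10)(0.3980+0.2820) + (1/10)(0.5270+0.3980) + (1/10)(0.6760+0.5270) + (1/10)(0.8380+0.6760) + (1/10)(1.0000+0.8380)
  = 0.0002 + 0.0010 + 0.0089 + 0.0253 + 0.0454 + 0.0680 + 0.0925 + 0.1203 + 0.1514 + 0.1838 = 0.6968
G = 1 − 0.6968 = 0.3032

0.303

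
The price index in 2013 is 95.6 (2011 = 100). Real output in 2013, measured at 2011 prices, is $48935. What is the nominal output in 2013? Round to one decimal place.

Nominal = Real × (Index/100) = 48935 × (95.6/100)
        = 48935 × 0.956 = 46781.8600

46781.9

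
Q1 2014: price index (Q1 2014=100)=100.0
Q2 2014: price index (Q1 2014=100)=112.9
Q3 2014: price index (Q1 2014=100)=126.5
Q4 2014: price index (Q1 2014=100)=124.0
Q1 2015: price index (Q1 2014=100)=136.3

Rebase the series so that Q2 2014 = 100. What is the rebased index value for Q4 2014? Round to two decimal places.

Rebased(Q4 2014) = 124.0 / 112.9 × 100 = 109.8317

109.83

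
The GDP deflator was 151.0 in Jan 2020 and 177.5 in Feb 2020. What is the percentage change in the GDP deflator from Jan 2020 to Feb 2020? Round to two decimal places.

17.55%

Change = (177.5 − 151.0) / 151.0 × 100
       = 26.5 / 151.0 × 100 = 17.5497%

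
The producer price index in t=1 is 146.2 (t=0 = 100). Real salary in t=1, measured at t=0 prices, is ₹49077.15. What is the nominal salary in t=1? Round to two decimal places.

Nominal = Real × (Index/100) = 49077.15 × (146.2/100)
        = 49077.15 × 1.462 = 71750.7933

71750.79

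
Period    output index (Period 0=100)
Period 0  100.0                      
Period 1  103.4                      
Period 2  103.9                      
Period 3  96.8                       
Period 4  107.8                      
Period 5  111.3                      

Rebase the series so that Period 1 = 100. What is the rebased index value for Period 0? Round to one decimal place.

96.7

Rebased(Period 0) = 100.0 / 103.4 × 100 = 96.7118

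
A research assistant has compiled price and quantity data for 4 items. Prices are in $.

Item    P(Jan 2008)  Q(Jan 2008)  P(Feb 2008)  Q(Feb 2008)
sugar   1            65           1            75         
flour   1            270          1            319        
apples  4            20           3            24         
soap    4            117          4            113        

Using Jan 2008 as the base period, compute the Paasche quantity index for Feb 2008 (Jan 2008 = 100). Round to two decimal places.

106.37

Paasche quantity index uses current-period prices as weights.
ΣP(Feb 2008)·Q(Feb 2008) = 1×75 + 1×319 + 3×24 + 4×113 = 75 + 319 + 72 + 452 = 918
ΣP(Feb 2008)·Q(Jan 2008) = 1×65 + 1×270 + 3×20 + 4×117 = 65 + 270 + 60 + 468 = 863
Index = 918 / 863 × 100 = 106.3731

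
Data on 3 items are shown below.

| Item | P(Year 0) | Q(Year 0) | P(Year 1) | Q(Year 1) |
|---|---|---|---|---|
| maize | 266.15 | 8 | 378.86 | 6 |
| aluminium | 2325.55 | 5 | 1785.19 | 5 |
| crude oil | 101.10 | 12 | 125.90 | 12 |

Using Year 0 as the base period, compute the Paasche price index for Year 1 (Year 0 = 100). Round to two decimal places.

Paasche price index uses current-period quantities as weights.
ΣP(Year 1)·Q(Year 1) = 378.86×6 + 1785.19×5 + 125.90×12 = 2273.16 + 8925.95 + 1510.8 = 12709.91
ΣP(Year 0)·Q(Year 1) = 266.15×6 + 2325.55×5 + 101.10×12 = 1596.9 + 11627.75 + 1213.2 = 14437.85
Index = 12709.91 / 14437.85 × 100 = 88.0319

88.03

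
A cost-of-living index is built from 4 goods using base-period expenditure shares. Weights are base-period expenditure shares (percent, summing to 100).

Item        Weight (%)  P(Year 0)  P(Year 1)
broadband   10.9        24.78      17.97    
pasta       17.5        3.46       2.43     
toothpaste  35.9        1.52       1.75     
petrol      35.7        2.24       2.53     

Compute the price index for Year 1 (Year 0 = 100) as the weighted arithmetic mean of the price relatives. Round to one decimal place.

101.8

broadband: 10.9 × (17.97/24.78) = 10.9 × 0.725182 = 7.9045
pasta: 17.5 × (2.43/3.46) = 17.5 × 0.702312 = 12.2905
toothpaste: 35.9 × (1.75/1.52) = 35.9 × 1.151316 = 41.3322
petrol: 35.7 × (2.53/2.24) = 35.7 × 1.129464 = 40.3219
Index = Σ wᵢ·(p₁ᵢ/p₀ᵢ) = 7.9045 + 12.2905 + 41.3322 + 40.3219 = 101.8491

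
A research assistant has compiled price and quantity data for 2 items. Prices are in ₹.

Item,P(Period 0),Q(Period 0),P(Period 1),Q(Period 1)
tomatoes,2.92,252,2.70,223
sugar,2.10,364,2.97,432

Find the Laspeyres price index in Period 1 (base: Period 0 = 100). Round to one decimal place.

Laspeyres price index uses base-period quantities as weights.
ΣP(Period 1)·Q(Period 0) = 2.70×252 + 2.97×364 = 680.4 + 1081.08 = 1761.48
ΣP(Period 0)·Q(Period 0) = 2.92×252 + 2.10×364 = 735.84 + 764.4 = 1500.24
Index = 1761.48 / 1500.24 × 100 = 117.4132

117.4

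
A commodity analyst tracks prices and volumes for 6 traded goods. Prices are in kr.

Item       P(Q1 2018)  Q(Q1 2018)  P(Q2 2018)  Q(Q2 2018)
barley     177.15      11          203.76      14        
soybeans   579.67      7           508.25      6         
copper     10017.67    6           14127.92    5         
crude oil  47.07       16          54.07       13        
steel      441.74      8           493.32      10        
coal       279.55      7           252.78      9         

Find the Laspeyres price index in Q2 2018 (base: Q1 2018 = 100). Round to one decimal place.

Laspeyres price index uses base-period quantities as weights.
ΣP(Q2 2018)·Q(Q1 2018) = 203.76×11 + 508.25×7 + 14127.92×6 + 54.07×16 + 493.32×8 + 252.78×7 = 2241.36 + 3557.75 + 84767.52 + 865.12 + 3946.56 + 1769.46 = 97147.77
ΣP(Q1 2018)·Q(Q1 2018) = 177.15×11 + 579.67×7 + 10017.67×6 + 47.07×16 + 441.74×8 + 279.55×7 = 1948.65 + 4057.69 + 60106.02 + 753.12 + 3533.92 + 1956.85 = 72356.25
Index = 97147.77 / 72356.25 × 100 = 134.2631

134.3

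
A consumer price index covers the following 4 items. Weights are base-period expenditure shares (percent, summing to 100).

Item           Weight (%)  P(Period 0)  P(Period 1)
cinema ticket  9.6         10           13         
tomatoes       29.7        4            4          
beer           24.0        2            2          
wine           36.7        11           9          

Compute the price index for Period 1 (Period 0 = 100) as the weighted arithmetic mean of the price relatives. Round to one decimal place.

96.2

cinema ticket: 9.6 × (13/10) = 9.6 × 1.300000 = 12.4800
tomatoes: 29.7 × (4/4) = 29.7 × 1.000000 = 29.7000
beer: 24.0 × (2/2) = 24.0 × 1.000000 = 24.0000
wine: 36.7 × (9/11) = 36.7 × 0.818182 = 30.0273
Index = Σ wᵢ·(p₁ᵢ/p₀ᵢ) = 12.4800 + 29.7000 + 24.0000 + 30.0273 = 96.2073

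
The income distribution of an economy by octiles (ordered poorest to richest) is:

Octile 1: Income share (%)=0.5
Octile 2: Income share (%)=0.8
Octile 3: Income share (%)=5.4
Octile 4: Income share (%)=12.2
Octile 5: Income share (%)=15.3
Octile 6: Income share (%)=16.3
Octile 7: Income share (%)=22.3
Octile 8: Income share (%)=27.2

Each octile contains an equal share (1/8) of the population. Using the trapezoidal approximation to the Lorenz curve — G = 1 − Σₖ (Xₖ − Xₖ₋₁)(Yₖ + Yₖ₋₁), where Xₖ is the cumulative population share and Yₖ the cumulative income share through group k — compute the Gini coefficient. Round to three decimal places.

Cumulative income shares Yₖ: 0.0050, 0.0130, 0.0670, 0.1890, 0.3420, 0.5050, 0.7280, 1.0000
Σ (Xₖ−Xₖ₋₁)(Yₖ+Yₖ₋₁) = (1/8)(0.0050+0.0000) + (1/8)(0.0130+0.0050) + (1/8)(0.0670+0.0130) + (1/8)(0.1890+0.0670) + (1/8)(0.3420+0.1890) + (1/8)(0.5050+0.3420) + (1/8)(0.7280+0.5050) + (1/8)(1.0000+0.7280)
  = 0.0006 + 0.0023 + 0.0100 + 0.0320 + 0.0664 + 0.1059 + 0.1541 + 0.2160 = 0.5873
G = 1 − 0.5873 = 0.4127

0.413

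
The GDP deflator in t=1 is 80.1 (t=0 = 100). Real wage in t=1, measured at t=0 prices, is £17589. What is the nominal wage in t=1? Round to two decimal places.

14088.79

Nominal = Real × (Index/100) = 17589 × (80.1/100)
        = 17589 × 0.801 = 14088.7890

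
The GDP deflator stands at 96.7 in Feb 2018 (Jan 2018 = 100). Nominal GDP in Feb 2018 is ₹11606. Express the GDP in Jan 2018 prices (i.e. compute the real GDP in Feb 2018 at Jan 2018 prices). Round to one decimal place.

Real = Nominal ÷ (Index/100) = 11606 ÷ (96.7/100)
     = 11606 ÷ 0.967 = 12002.0683

12002.1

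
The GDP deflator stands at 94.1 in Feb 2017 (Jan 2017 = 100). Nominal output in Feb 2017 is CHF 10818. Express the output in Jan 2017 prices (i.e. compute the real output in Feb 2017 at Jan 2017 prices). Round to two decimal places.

Real = Nominal ÷ (Index/100) = 10818 ÷ (94.1/100)
     = 10818 ÷ 0.941 = 11496.2806

11496.28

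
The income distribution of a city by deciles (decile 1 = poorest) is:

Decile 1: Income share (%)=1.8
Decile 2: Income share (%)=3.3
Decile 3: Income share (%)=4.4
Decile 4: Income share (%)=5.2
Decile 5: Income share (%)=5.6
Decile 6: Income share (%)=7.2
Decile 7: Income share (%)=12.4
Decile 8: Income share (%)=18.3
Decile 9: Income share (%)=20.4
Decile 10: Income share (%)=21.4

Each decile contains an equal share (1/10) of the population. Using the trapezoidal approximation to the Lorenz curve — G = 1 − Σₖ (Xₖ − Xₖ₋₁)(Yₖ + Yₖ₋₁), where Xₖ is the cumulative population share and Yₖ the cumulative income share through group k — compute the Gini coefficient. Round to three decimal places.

0.389

Cumulative income shares Yₖ: 0.0180, 0.0510, 0.0950, 0.1470, 0.2030, 0.2750, 0.3990, 0.5820, 0.7860, 1.0000
Σ (Xₖ−Xₖ₋₁)(Yₖ+Yₖ₋₁) = (1/10)(0.0180+0.0000) + (1/10)(0.0510+0.0180) + (1/10)(0.0950+0.0510) + (1/10)(0.1470+0.0950) + (1/10)(0.2030+0.1470) + (1/10)(0.2750+0.2030) + (1/10)(0.3990+0.2750) + (1/10)(0.5820+0.3990) + (1/10)(0.7860+0.5820) + (1/10)(1.0000+0.7860)
  = 0.0018 + 0.0069 + 0.0146 + 0.0242 + 0.0350 + 0.0478 + 0.0674 + 0.0981 + 0.1368 + 0.1786 = 0.6112
G = 1 − 0.6112 = 0.3888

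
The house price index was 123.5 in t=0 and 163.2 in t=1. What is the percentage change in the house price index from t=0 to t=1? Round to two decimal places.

32.15%

Change = (163.2 − 123.5) / 123.5 × 100
       = 39.7 / 123.5 × 100 = 32.1457%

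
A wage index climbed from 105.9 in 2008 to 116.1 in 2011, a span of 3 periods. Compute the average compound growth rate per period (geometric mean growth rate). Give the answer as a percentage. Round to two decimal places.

Growth factor = (116.1/105.9)^(1/3) = (1.096317)^(1/3) = 1.031127
Growth rate = 1.031127 − 1 = 0.031127 = 3.1127%

3.11%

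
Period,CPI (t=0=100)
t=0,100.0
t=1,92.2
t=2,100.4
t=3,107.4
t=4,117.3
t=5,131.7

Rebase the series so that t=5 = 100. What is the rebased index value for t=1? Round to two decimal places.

Rebased(t=1) = 92.2 / 131.7 × 100 = 70.0076

70.01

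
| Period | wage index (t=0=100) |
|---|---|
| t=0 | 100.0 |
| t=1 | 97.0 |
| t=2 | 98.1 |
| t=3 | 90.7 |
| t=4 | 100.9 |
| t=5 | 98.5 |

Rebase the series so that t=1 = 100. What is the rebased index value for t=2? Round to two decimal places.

101.13

Rebased(t=2) = 98.1 / 97.0 × 100 = 101.1340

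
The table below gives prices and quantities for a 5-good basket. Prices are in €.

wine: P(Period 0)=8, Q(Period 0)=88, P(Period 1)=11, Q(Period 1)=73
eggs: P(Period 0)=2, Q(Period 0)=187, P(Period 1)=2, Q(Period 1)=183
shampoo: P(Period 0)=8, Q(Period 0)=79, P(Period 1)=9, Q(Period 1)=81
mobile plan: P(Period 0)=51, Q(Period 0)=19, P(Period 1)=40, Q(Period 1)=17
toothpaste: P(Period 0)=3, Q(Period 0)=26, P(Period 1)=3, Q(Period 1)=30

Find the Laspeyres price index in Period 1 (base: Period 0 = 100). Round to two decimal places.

104.86

Laspeyres price index uses base-period quantities as weights.
ΣP(Period 1)·Q(Period 0) = 11×88 + 2×187 + 9×79 + 40×19 + 3×26 = 968 + 374 + 711 + 760 + 78 = 2891
ΣP(Period 0)·Q(Period 0) = 8×88 + 2×187 + 8×79 + 51×19 + 3×26 = 704 + 374 + 632 + 969 + 78 = 2757
Index = 2891 / 2757 × 100 = 104.8604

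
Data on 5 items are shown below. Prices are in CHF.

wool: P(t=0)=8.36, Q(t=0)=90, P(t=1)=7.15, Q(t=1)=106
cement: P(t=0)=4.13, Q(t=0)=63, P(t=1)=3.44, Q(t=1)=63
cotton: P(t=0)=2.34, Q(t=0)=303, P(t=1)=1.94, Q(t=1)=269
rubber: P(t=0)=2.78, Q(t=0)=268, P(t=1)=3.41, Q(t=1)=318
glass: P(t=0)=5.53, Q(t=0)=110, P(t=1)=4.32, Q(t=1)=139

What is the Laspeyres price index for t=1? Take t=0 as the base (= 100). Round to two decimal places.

Laspeyres price index uses base-period quantities as weights.
ΣP(t=1)·Q(t=0) = 7.15×90 + 3.44×63 + 1.94×303 + 3.41×268 + 4.32×110 = 643.5 + 216.72 + 587.82 + 913.88 + 475.2 = 2837.12
ΣP(t=0)·Q(t=0) = 8.36×90 + 4.13×63 + 2.34×303 + 2.78×268 + 5.53×110 = 752.4 + 260.19 + 709.02 + 745.04 + 608.3 = 3074.95
Index = 2837.12 / 3074.95 × 100 = 92.2656

92.27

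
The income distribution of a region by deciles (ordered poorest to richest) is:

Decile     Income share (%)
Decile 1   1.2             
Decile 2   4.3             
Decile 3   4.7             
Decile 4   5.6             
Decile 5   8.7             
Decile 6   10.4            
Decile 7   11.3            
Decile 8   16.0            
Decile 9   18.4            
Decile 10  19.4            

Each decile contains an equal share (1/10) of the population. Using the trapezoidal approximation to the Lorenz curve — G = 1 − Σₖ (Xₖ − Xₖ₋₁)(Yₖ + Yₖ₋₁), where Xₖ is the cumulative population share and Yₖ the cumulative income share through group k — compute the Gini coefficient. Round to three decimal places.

Cumulative income shares Yₖ: 0.0120, 0.0550, 0.1020, 0.1580, 0.2450, 0.3490, 0.4620, 0.6220, 0.8060, 1.0000
Σ (Xₖ−Xₖ₋₁)(Yₖ+Yₖ₋₁) = (1/10)(0.0120+0.0000) + (1/10)(0.0550+0.0120) + (1/10)(0.1020+0.0550) + (1/10)(0.1580+0.1020) + (1/10)(0.2450+0.1580) + (1/10)(0.3490+0.2450) + (1/10)(0.4620+0.3490) + (1/10)(0.6220+0.4620) + (1/10)(0.8060+0.6220) + (1/10)(1.0000+0.8060)
  = 0.0012 + 0.0067 + 0.0157 + 0.0260 + 0.0403 + 0.0594 + 0.0811 + 0.1084 + 0.1428 + 0.1806 = 0.6622
G = 1 − 0.6622 = 0.3378

0.338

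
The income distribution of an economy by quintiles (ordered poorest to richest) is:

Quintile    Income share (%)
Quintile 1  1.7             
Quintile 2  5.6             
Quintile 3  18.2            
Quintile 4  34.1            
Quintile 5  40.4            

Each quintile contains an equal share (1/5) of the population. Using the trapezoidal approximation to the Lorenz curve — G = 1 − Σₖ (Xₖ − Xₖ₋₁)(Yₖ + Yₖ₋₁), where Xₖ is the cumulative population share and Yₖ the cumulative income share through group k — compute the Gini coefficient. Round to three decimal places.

Cumulative income shares Yₖ: 0.0170, 0.0730, 0.2550, 0.5960, 1.0000
Σ (Xₖ−Xₖ₋₁)(Yₖ+Yₖ₋₁) = (1/5)(0.0170+0.0000) + (1/5)(0.0730+0.0170) + (1/5)(0.2550+0.0730) + (1/5)(0.5960+0.2550) + (1/5)(1.0000+0.5960)
  = 0.0034 + 0.0180 + 0.0656 + 0.1702 + 0.3192 = 0.5764
G = 1 − 0.5764 = 0.4236

0.424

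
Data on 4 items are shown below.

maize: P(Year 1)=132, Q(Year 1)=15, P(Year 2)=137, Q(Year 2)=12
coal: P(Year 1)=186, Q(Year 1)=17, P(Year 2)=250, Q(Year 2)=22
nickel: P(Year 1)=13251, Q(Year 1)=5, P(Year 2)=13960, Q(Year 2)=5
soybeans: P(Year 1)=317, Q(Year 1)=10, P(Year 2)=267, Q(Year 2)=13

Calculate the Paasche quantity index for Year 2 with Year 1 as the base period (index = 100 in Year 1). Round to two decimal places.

Paasche quantity index uses current-period prices as weights.
ΣP(Year 2)·Q(Year 2) = 137×12 + 250×22 + 13960×5 + 267×13 = 1644 + 5500 + 69800 + 3471 = 80415
ΣP(Year 2)·Q(Year 1) = 137×15 + 250×17 + 13960×5 + 267×10 = 2055 + 4250 + 69800 + 2670 = 78775
Index = 80415 / 78775 × 100 = 102.0819

102.08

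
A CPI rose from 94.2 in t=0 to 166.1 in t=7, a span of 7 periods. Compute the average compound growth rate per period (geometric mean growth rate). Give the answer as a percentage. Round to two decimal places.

8.44%

Growth factor = (166.1/94.2)^(1/7) = (1.763270)^(1/7) = 1.084397
Growth rate = 1.084397 − 1 = 0.084397 = 8.4397%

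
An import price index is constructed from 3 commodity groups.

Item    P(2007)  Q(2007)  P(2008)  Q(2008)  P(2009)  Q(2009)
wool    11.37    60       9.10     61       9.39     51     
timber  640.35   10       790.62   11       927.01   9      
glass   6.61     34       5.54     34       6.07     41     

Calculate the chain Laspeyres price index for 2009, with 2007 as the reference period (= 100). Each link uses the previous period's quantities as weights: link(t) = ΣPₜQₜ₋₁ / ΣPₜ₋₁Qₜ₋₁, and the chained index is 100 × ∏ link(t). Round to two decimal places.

Link 2007→2008:
ΣP(2008)Q(2007) = 9.10×60 + 790.62×10 + 5.54×34 = 546 + 7906.2 + 188.36 = 8640.56
ΣP(2007)Q(2007) = 11.37×60 + 640.35×10 + 6.61×34 = 682.2 + 6403.5 + 224.74 = 7310.44
link = 8640.56/7310.44 = 1.181948
Link 2008→2009:
ΣP(2009)Q(2008) = 9.39×61 + 927.01×11 + 6.07×34 = 572.79 + 10197.11 + 206.38 = 10976.28
ΣP(2008)Q(2008) = 9.10×61 + 790.62×11 + 5.54×34 = 555.1 + 8696.82 + 188.36 = 9440.28
link = 10976.28/9440.28 = 1.162707
Chained index = 100 × 1.181948 × 1.162707 = 137.4259

137.43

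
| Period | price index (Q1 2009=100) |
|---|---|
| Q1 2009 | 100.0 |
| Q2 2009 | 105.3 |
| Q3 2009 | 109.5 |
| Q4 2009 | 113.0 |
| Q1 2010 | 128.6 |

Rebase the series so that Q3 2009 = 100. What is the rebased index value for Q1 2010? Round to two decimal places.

Rebased(Q1 2010) = 128.6 / 109.5 × 100 = 117.4429

117.44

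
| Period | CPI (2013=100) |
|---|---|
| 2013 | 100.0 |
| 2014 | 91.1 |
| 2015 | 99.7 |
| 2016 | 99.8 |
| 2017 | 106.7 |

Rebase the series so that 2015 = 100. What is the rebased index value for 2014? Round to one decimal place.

91.4

Rebased(2014) = 91.1 / 99.7 × 100 = 91.3741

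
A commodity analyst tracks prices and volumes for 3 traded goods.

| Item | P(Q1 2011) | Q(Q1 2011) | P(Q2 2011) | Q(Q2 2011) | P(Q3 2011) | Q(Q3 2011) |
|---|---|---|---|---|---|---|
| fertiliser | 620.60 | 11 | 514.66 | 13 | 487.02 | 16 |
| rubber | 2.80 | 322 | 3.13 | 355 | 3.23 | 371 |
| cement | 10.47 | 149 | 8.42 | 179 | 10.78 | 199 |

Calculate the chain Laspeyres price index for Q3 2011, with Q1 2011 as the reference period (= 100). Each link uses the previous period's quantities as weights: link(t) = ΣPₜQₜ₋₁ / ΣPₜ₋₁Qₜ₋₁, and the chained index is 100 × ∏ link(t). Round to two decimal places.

Link Q1 2011→Q2 2011:
ΣP(Q2 2011)Q(Q1 2011) = 514.66×11 + 3.13×322 + 8.42×149 = 5661.26 + 1007.86 + 1254.58 = 7923.7
ΣP(Q1 2011)Q(Q1 2011) = 620.60×11 + 2.80×322 + 10.47×149 = 6826.6 + 901.6 + 1560.03 = 9288.23
link = 7923.7/9288.23 = 0.853090
Link Q2 2011→Q3 2011:
ΣP(Q3 2011)Q(Q2 2011) = 487.02×13 + 3.23×355 + 10.78×179 = 6331.26 + 1146.65 + 1929.62 = 9407.53
ΣP(Q2 2011)Q(Q2 2011) = 514.66×13 + 3.13×355 + 8.42×179 = 6690.58 + 1111.15 + 1507.18 = 9308.91
link = 9407.53/9308.91 = 1.010594
Chained index = 100 × 0.853090 × 1.010594 = 86.2128

86.21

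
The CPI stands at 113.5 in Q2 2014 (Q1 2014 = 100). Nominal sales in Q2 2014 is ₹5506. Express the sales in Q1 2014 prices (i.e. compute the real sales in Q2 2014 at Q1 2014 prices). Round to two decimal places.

4851.10

Real = Nominal ÷ (Index/100) = 5506 ÷ (113.5/100)
     = 5506 ÷ 1.135 = 4851.1013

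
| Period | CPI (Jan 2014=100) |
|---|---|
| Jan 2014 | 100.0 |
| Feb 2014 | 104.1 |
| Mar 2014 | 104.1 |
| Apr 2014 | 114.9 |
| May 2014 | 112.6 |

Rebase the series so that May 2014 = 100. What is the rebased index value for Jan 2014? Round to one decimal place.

Rebased(Jan 2014) = 100.0 / 112.6 × 100 = 88.8099

88.8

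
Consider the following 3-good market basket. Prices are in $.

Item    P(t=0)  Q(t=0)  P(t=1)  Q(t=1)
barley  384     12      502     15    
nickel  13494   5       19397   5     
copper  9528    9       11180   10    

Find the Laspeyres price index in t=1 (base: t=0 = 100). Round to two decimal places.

Laspeyres price index uses base-period quantities as weights.
ΣP(t=1)·Q(t=0) = 502×12 + 19397×5 + 11180×9 = 6024 + 96985 + 100620 = 203629
ΣP(t=0)·Q(t=0) = 384×12 + 13494×5 + 9528×9 = 4608 + 67470 + 85752 = 157830
Index = 203629 / 157830 × 100 = 129.0179

129.02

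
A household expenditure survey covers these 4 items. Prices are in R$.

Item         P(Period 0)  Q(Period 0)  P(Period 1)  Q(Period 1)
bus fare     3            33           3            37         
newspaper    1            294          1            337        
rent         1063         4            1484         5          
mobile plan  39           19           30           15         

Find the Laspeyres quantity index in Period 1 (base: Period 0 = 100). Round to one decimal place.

117.9

Laspeyres quantity index uses base-period prices as weights.
ΣP(Period 0)·Q(Period 1) = 3×37 + 1×337 + 1063×5 + 39×15 = 111 + 337 + 5315 + 585 = 6348
ΣP(Period 0)·Q(Period 0) = 3×33 + 1×294 + 1063×4 + 39×19 = 99 + 294 + 4252 + 741 = 5386
Index = 6348 / 5386 × 100 = 117.8611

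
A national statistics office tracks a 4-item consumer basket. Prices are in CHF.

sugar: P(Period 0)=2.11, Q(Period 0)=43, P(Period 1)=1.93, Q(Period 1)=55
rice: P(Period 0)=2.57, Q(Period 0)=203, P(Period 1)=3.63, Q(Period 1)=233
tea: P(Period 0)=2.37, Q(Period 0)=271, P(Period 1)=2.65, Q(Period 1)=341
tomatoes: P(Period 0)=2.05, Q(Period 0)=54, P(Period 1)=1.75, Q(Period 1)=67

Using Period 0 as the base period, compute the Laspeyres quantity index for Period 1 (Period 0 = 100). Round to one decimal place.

121.6

Laspeyres quantity index uses base-period prices as weights.
ΣP(Period 0)·Q(Period 1) = 2.11×55 + 2.57×233 + 2.37×341 + 2.05×67 = 116.05 + 598.81 + 808.17 + 137.35 = 1660.38
ΣP(Period 0)·Q(Period 0) = 2.11×43 + 2.57×203 + 2.37×271 + 2.05×54 = 90.73 + 521.71 + 642.27 + 110.7 = 1365.41
Index = 1660.38 / 1365.41 × 100 = 121.6030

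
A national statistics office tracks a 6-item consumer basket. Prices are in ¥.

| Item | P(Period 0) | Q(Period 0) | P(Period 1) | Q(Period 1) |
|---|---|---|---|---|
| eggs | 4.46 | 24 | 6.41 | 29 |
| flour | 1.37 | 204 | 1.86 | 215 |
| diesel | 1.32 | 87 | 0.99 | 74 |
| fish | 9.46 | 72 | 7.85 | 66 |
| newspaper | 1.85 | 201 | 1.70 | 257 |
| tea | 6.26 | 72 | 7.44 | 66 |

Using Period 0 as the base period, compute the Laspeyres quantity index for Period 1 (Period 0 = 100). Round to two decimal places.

Laspeyres quantity index uses base-period prices as weights.
ΣP(Period 0)·Q(Period 1) = 4.46×29 + 1.37×215 + 1.32×74 + 9.46×66 + 1.85×257 + 6.26×66 = 129.34 + 294.55 + 97.68 + 624.36 + 475.45 + 413.16 = 2034.54
ΣP(Period 0)·Q(Period 0) = 4.46×24 + 1.37×204 + 1.32×87 + 9.46×72 + 1.85×201 + 6.26×72 = 107.04 + 279.48 + 114.84 + 681.12 + 371.85 + 450.72 = 2005.05
Index = 2034.54 / 2005.05 × 100 = 101.4708

101.47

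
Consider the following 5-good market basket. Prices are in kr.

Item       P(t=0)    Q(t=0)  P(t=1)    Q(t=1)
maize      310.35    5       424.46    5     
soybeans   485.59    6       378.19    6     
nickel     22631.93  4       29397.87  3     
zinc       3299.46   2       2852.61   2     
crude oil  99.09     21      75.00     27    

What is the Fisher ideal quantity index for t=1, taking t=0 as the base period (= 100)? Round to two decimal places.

78.17

Laspeyres component (base-period weights):
ΣP(t=0)Q(t=1) = 310.35×5 + 485.59×6 + 22631.93×3 + 3299.46×2 + 99.09×27 = 1551.75 + 2913.54 + 67895.79 + 6598.92 + 2675.43 = 81635.43
ΣP(t=0)Q(t=0) = 310.35×5 + 485.59×6 + 22631.93×4 + 3299.46×2 + 99.09×21 = 1551.75 + 2913.54 + 90527.72 + 6598.92 + 2080.89 = 103672.82
L = 81635.43 / 103672.82 × 100 = 78.7433
Paasche component (current-period weights):
ΣP(t=1)Q(t=1) = 424.46×5 + 378.19×6 + 29397.87×3 + 2852.61×2 + 75.00×27 = 2122.3 + 2269.14 + 88193.61 + 5705.22 + 2025 = 100315.27
ΣP(t=1)Q(t=0) = 424.46×5 + 378.19×6 + 29397.87×4 + 2852.61×2 + 75.00×21 = 2122.3 + 2269.14 + 117591.48 + 5705.22 + 1575 = 129263.14
P = 100315.27 / 129263.14 × 100 = 77.6055
Fisher = √(L × P) = √(78.7433 × 77.6055) = 78.1723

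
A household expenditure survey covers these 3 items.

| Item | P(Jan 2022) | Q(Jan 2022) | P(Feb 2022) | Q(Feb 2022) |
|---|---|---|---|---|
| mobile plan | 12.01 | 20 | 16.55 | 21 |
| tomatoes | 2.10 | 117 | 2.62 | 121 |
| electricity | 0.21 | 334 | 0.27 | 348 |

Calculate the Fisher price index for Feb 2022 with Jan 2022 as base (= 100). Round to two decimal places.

130.90

Laspeyres component (base-period weights):
ΣP(Feb 2022)Q(Jan 2022) = 16.55×20 + 2.62×117 + 0.27×334 = 331 + 306.54 + 90.18 = 727.72
ΣP(Jan 2022)Q(Jan 2022) = 12.01×20 + 2.10×117 + 0.21×334 = 240.2 + 245.7 + 70.14 = 556.04
L = 727.72 / 556.04 × 100 = 130.8755
Paasche component (current-period weights):
ΣP(Feb 2022)Q(Feb 2022) = 16.55×21 + 2.62×121 + 0.27×348 = 347.55 + 317.02 + 93.96 = 758.53
ΣP(Jan 2022)Q(Feb 2022) = 12.01×21 + 2.10×121 + 0.21×348 = 252.21 + 254.1 + 73.08 = 579.39
P = 758.53 / 579.39 × 100 = 130.9187
Fisher = √(L × P) = √(130.8755 × 130.9187) = 130.8971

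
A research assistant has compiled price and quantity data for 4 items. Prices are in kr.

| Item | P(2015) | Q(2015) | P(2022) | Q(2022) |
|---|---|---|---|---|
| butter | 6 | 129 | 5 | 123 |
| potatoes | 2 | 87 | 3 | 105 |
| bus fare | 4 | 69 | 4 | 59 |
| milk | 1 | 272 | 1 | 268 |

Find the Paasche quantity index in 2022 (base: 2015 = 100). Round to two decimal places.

98.62

Paasche quantity index uses current-period prices as weights.
ΣP(2022)·Q(2022) = 5×123 + 3×105 + 4×59 + 1×268 = 615 + 315 + 236 + 268 = 1434
ΣP(2022)·Q(2015) = 5×129 + 3×87 + 4×69 + 1×272 = 645 + 261 + 276 + 272 = 1454
Index = 1434 / 1454 × 100 = 98.6245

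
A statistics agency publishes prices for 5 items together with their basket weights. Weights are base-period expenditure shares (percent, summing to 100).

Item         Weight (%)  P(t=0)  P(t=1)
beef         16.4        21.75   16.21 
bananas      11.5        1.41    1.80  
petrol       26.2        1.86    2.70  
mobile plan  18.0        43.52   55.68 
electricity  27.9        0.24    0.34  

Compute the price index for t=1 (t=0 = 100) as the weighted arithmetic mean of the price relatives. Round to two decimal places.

127.49

beef: 16.4 × (16.21/21.75) = 16.4 × 0.745287 = 12.2227
bananas: 11.5 × (1.80/1.41) = 11.5 × 1.276596 = 14.6809
petrol: 26.2 × (2.70/1.86) = 26.2 × 1.451613 = 38.0323
mobile plan: 18.0 × (55.68/43.52) = 18.0 × 1.279412 = 23.0294
electricity: 27.9 × (0.34/0.24) = 27.9 × 1.416667 = 39.5250
Index = Σ wᵢ·(p₁ᵢ/p₀ᵢ) = 12.2227 + 14.6809 + 38.0323 + 23.0294 + 39.5250 = 127.4902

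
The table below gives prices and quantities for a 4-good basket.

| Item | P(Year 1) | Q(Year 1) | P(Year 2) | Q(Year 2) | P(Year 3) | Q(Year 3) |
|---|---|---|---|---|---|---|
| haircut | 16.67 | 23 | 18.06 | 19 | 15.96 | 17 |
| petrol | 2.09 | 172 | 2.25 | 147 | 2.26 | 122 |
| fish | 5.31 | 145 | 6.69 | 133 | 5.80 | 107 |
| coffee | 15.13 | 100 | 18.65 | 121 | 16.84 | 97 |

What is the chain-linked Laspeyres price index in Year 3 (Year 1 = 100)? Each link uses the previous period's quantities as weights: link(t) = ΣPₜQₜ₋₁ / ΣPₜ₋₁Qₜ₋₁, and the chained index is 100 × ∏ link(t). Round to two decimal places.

Link Year 1→Year 2:
ΣP(Year 2)Q(Year 1) = 18.06×23 + 2.25×172 + 6.69×145 + 18.65×100 = 415.38 + 387 + 970.05 + 1865 = 3637.43
ΣP(Year 1)Q(Year 1) = 16.67×23 + 2.09×172 + 5.31×145 + 15.13×100 = 383.41 + 359.48 + 769.95 + 1513 = 3025.84
link = 3637.43/3025.84 = 1.202122
Link Year 2→Year 3:
ΣP(Year 3)Q(Year 2) = 15.96×19 + 2.26×147 + 5.80×133 + 16.84×121 = 303.24 + 332.22 + 771.4 + 2037.64 = 3444.5
ΣP(Year 2)Q(Year 2) = 18.06×19 + 2.25×147 + 6.69×133 + 18.65×121 = 343.14 + 330.75 + 889.77 + 2256.65 = 3820.31
link = 3444.5/3820.31 = 0.901628
Chained index = 100 × 1.202122 × 0.901628 = 108.3868

108.39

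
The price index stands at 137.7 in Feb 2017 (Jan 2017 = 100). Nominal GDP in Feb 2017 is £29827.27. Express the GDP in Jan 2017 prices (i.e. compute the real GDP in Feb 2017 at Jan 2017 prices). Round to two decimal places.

21661.05

Real = Nominal ÷ (Index/100) = 29827.27 ÷ (137.7/100)
     = 29827.27 ÷ 1.377 = 21661.0530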